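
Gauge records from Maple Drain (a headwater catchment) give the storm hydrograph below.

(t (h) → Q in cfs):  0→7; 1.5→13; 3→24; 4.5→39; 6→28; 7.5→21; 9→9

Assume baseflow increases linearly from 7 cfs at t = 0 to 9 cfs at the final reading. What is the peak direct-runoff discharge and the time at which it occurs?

Q_p = 31.00 cfs at t = 4.5 h

Subtracting baseflow gives direct-runoff ordinates: 0.00, 5.67, 16.33, 31.00, 19.67, 12.33, 0.00 cfs.
The maximum is 31.00 cfs, occurring at the reading for t = 4.5 h.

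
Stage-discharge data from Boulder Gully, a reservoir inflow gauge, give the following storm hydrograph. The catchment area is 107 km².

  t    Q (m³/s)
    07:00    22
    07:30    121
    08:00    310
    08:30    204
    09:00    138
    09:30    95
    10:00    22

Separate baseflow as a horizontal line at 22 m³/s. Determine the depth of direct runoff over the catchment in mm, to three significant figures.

d ≈ 12.8 mm

Direct runoff: 0.0, 99.0, 288.0, 182.0, 116.0, 73.0, 0.0 m³/s; ΣQ_DR = 758.0 m³/s.
V = ΣQ_DR · Δt = 758.0 × 1800 s = 1.364 × 10^6 m³.
Over A = 107 km², depth = V / A = 12.8 mm.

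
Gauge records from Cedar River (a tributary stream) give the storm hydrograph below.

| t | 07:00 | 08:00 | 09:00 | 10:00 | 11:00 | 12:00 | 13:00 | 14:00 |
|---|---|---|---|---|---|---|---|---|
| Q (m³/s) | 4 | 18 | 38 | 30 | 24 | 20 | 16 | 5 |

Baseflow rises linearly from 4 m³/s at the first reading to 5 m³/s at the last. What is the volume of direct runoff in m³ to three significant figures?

V ≈ 4.28 × 10^5 m³

Direct-runoff ordinates (Q − Q_b): 0.00, 13.86, 33.71, 25.57, 19.43, 15.29, 11.14, 0.00 m³/s.
ΣQ_DR = 119.0 m³/s.
With Δt = 1 h = 3600 s, V = ΣQ_DR · Δt = 119.0 × 3600 = 4.28 × 10^5 m³.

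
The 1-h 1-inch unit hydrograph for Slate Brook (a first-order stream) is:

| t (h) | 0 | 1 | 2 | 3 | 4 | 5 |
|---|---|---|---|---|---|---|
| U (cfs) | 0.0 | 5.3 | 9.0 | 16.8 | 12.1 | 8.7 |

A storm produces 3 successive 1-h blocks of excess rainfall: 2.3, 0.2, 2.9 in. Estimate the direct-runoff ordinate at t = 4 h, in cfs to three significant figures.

By discrete convolution, Q_j = Σ (P_i / 1 in) · U_{j−i}.
At t = 4 h (j=4): Q = (2.3/1)·12.1 + (0.2/1)·16.8 + (2.9/1)·9.0 = 57.3 cfs.

Q ≈ 57.3 cfs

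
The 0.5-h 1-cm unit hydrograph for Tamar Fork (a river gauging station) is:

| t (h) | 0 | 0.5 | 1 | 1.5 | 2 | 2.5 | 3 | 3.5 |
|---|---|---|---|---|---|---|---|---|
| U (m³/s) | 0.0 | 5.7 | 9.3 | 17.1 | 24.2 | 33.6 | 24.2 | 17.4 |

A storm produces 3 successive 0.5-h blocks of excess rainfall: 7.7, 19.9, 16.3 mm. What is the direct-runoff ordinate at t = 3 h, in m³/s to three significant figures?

Q ≈ 125 m³/s

By discrete convolution, Q_j = Σ (P_i / 10 mm) · U_{j−i}.
At t = 3 h (j=6): Q = (7.7/10)·24.2 + (19.9/10)·33.6 + (16.3/10)·24.2 = 125 m³/s.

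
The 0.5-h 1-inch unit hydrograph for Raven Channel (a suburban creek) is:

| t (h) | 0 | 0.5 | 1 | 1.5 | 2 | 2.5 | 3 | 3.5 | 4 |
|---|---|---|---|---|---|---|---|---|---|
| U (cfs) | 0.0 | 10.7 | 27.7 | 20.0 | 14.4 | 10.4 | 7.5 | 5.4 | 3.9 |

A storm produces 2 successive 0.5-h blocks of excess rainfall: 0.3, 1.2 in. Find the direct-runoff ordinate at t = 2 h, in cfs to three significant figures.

By discrete convolution, Q_j = Σ (P_i / 1 in) · U_{j−i}.
At t = 2 h (j=4): Q = (0.3/1)·14.4 + (1.2/1)·20.0 = 28.3 cfs.

Q ≈ 28.3 cfs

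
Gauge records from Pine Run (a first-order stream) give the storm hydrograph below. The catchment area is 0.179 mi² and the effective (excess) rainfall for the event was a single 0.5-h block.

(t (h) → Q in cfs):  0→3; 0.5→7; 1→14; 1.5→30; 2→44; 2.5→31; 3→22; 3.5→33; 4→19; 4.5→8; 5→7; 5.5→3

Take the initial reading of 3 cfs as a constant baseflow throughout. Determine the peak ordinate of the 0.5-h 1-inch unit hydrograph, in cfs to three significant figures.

Direct runoff: 0.0, 4.0, 11.0, 27.0, 41.0, 28.0, 19.0, 30.0, 16.0, 5.0, 4.0, 0.0 cfs; ΣQ_DR = 185.0 cfs, peak = 41.0 cfs.
Runoff depth d = ΣQ_DR·Δt / A = 185.0 × 1800 / (0.179 mi²) = 0.8008 in.
The 1-inch UH is the DRH scaled by (1 in)/d, so U_p = 41.0 × 1/0.8008 = 51.2 cfs.

U_p ≈ 51.2 cfs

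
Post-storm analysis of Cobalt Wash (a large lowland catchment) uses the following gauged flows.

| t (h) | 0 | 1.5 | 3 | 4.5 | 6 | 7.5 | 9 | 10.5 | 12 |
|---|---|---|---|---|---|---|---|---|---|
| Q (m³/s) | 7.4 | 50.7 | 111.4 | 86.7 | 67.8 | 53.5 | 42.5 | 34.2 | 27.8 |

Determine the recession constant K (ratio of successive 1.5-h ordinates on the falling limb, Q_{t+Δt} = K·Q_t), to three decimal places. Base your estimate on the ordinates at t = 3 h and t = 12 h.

K ≈ 0.793

Using the recession-limb readings at t = 3 h and t = 12 h: Q falls from 111.4 to 27.8 m³/s over 6 intervals.
K = (Q₂/Q₁)^(1/6) = (27.8/111.4)^(1/6) = 0.793.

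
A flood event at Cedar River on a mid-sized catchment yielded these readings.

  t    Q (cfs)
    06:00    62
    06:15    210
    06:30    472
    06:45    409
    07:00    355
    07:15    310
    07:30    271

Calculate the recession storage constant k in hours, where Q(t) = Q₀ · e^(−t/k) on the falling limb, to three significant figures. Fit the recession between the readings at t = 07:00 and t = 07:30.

k ≈ 1.85 h

On the falling limb, Q drops from 355 to 271 cfs between t = 07:00 and t = 07:30 (Δt = 0.5 h).
k = −Δt / ln(Q₂/Q₁) = −0.5 / ln(271/355) = 1.85 h.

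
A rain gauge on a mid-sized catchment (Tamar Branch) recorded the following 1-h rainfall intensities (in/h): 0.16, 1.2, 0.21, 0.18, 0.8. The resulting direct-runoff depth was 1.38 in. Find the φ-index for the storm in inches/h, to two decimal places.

φ ≈ 0.31 in/h

Only the 2 blocks with intensity above φ contribute runoff: 1.2, 0.8 in/h.
Σ(I−φ)·Δt = d  ⇒  (1.2+0.8 − 2φ)·1 = 1.38
φ = (2.000 − 1.38/1) / 2 = 0.31 in/h.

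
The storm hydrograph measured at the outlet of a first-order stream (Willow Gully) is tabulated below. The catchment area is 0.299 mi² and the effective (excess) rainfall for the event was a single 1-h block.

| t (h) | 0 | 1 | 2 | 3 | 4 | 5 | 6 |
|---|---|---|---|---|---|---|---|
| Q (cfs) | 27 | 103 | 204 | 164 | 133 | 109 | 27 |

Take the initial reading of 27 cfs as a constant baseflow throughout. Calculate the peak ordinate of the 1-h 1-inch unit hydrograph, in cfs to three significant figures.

Direct runoff: 0.0, 76.0, 177.0, 137.0, 106.0, 82.0, 0.0 cfs; ΣQ_DR = 578.0 cfs, peak = 177.0 cfs.
Runoff depth d = ΣQ_DR·Δt / A = 578.0 × 3600 / (0.299 mi²) = 2.996 in.
The 1-inch UH is the DRH scaled by (1 in)/d, so U_p = 177.0 × 1/2.996 = 59.1 cfs.

U_p ≈ 59.1 cfs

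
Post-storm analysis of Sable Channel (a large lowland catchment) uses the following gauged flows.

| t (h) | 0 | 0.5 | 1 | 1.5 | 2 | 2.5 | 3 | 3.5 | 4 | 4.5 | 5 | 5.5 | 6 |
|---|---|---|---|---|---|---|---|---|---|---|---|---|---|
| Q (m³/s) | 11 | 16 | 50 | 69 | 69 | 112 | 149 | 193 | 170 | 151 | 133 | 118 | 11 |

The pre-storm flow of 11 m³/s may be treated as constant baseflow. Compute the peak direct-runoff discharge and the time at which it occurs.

Q_p = 182.0 m³/s at t = 3.5 h

Subtracting baseflow gives direct-runoff ordinates: 0.0, 5.0, 39.0, 58.0, 58.0, 101.0, 138.0, 182.0, 159.0, 140.0, 122.0, 107.0, 0.0 m³/s.
The maximum is 182.0 m³/s, occurring at the reading for t = 3.5 h.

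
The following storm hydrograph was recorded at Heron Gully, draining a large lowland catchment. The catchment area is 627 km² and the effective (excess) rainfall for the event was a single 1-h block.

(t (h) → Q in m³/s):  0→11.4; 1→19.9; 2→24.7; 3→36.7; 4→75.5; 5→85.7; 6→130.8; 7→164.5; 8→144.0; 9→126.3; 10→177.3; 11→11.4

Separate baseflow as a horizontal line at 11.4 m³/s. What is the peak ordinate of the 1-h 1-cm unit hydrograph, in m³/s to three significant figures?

Direct runoff: 0.0, 8.5, 13.3, 25.3, 64.1, 74.3, 119.4, 153.1, 132.6, 114.9, 165.9, 0.0 m³/s; ΣQ_DR = 871.4 m³/s, peak = 165.9 m³/s.
Runoff depth d = ΣQ_DR·Δt / A = 871.4 × 3600 / (627 km²) = 5.003 mm.
The 1-cm UH is the DRH scaled by (10 mm)/d, so U_p = 165.9 × 10/5.003 = 332 m³/s.

U_p ≈ 332 m³/s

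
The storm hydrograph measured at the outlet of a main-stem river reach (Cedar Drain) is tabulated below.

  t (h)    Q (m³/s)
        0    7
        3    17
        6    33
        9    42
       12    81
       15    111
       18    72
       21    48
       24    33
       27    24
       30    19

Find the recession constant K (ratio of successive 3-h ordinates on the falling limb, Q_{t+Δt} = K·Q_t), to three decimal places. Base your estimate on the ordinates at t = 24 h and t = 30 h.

K ≈ 0.759

Using the recession-limb readings at t = 24 h and t = 30 h: Q falls from 33 to 19 m³/s over 2 intervals.
K = (Q₂/Q₁)^(1/2) = (19/33)^(1/2) = 0.759.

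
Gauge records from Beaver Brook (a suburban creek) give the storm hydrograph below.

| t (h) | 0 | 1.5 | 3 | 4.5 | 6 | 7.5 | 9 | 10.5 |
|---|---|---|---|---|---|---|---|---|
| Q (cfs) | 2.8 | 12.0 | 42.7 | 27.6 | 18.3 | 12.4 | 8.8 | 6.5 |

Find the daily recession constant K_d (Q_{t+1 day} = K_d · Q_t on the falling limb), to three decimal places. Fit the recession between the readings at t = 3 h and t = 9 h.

K_d ≈ 0.002

Between t = 3 h and t = 9 h the flow falls from 42.7 to 8.8 cfs over 4×1.5 h = 6 h.
Per-interval ratio K = (8.8/42.7)^(1/4) = 0.6738; K_d = K^(24/1.5) = 0.002.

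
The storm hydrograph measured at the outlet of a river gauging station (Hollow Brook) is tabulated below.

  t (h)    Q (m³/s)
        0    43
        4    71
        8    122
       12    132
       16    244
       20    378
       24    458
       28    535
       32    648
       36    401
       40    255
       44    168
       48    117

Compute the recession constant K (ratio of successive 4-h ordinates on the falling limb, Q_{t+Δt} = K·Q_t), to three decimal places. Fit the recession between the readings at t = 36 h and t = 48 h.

Using the recession-limb readings at t = 36 h and t = 48 h: Q falls from 401 to 117 m³/s over 3 intervals.
K = (Q₂/Q₁)^(1/3) = (117/401)^(1/3) = 0.663.

K ≈ 0.663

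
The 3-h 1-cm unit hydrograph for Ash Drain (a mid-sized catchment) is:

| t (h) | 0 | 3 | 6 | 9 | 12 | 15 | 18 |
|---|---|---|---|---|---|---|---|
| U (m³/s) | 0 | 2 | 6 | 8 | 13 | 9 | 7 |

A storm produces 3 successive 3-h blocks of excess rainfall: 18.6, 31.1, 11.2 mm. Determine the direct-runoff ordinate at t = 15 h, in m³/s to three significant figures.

By discrete convolution, Q_j = Σ (P_i / 10 mm) · U_{j−i}.
At t = 15 h (j=5): Q = (18.6/10)·9 + (31.1/10)·13 + (11.2/10)·8 = 66.1 m³/s.

Q ≈ 66.1 m³/s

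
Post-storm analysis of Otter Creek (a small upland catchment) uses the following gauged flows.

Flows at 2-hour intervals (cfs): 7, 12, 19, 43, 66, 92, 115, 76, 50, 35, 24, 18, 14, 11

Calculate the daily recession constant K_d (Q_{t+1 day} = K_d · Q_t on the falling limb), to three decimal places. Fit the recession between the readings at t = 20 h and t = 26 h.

K_d ≈ 0.044

Between t = 20 h and t = 26 h the flow falls from 24 to 11 cfs over 3×2 h = 6 h.
Per-interval ratio K = (11/24)^(1/3) = 0.7710; K_d = K^(24/2) = 0.044.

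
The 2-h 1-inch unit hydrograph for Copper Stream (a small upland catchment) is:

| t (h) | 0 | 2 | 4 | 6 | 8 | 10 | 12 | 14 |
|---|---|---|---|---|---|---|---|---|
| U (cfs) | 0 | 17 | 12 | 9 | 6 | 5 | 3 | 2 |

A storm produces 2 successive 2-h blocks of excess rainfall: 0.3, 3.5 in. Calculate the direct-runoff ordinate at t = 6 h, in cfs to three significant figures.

By discrete convolution, Q_j = Σ (P_i / 1 in) · U_{j−i}.
At t = 6 h (j=3): Q = (0.3/1)·9 + (3.5/1)·12 = 44.7 cfs.

Q ≈ 44.7 cfs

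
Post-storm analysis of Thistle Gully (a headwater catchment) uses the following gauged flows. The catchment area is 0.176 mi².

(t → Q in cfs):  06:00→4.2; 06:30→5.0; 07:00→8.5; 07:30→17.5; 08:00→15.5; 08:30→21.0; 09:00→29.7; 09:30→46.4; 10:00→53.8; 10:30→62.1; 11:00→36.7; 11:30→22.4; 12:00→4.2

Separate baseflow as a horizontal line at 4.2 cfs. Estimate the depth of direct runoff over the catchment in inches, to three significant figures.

d ≈ 1.20 in

Direct runoff: 0.0, 0.8, 4.3, 13.3, 11.3, 16.8, 25.5, 42.2, 49.6, 57.9, 32.5, 18.2, 0.0 cfs; ΣQ_DR = 272.4 cfs.
V = ΣQ_DR · Δt = 272.4 × 1800 s = 4.903 × 10^5 ft³.
Over A = 0.176 mi², depth = V / A = 1.20 in.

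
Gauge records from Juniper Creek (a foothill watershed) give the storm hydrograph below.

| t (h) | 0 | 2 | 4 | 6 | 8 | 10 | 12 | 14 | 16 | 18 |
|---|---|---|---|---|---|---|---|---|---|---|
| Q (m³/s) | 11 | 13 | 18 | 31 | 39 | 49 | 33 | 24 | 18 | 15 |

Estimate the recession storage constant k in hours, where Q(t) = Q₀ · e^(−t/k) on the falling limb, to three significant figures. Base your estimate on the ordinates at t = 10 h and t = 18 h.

k ≈ 6.76 h

On the falling limb, Q drops from 49 to 15 m³/s between t = 10 h and t = 18 h (Δt = 8 h).
k = −Δt / ln(Q₂/Q₁) = −8 / ln(15/49) = 6.76 h.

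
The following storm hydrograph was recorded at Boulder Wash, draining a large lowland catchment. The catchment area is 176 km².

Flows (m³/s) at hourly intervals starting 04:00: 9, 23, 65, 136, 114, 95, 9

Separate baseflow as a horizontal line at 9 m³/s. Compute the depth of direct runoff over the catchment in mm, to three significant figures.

Direct runoff: 0.0, 14.0, 56.0, 127.0, 105.0, 86.0, 0.0 m³/s; ΣQ_DR = 388.0 m³/s.
V = ΣQ_DR · Δt = 388.0 × 3600 s = 1.397 × 10^6 m³.
Over A = 176 km², depth = V / A = 7.94 mm.

d ≈ 7.94 mm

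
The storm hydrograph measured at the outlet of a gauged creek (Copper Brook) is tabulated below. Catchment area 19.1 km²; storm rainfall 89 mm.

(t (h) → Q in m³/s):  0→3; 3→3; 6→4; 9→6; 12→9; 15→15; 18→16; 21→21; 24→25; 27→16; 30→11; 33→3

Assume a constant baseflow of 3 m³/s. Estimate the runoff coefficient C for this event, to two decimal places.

ΣQ_DR = 96.00 m³/s; V = ΣQ_DR·Δt = 1.037 × 10^6 m³.
Runoff depth d = V / A = 54.28 mm.
C = d / P = 54.28 / 89 = 0.61.

C ≈ 0.61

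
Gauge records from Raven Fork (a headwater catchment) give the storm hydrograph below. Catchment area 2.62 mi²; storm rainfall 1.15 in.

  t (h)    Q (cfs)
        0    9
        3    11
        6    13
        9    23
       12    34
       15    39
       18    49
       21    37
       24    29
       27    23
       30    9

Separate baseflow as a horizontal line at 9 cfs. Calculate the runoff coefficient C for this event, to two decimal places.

ΣQ_DR = 177.0 cfs; V = ΣQ_DR·Δt = 1.912 × 10^6 ft³.
Runoff depth d = V / A = 0.3141 in.
C = d / P = 0.3141 / 1.15 = 0.27.

C ≈ 0.27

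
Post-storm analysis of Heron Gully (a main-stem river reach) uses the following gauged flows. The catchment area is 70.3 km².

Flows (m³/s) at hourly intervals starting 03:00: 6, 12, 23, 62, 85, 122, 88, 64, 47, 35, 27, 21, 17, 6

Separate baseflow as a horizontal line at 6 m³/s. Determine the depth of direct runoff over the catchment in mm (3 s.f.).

Direct runoff: 0.0, 6.0, 17.0, 56.0, 79.0, 116.0, 82.0, 58.0, 41.0, 29.0, 21.0, 15.0, 11.0, 0.0 m³/s; ΣQ_DR = 531.0 m³/s.
V = ΣQ_DR · Δt = 531.0 × 3600 s = 1.912 × 10^6 m³.
Over A = 70.3 km², depth = V / A = 27.2 mm.

d ≈ 27.2 mm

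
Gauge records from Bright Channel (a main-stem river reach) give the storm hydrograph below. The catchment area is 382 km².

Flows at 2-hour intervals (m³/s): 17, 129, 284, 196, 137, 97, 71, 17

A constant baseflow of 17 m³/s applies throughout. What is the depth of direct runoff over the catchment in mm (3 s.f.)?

Direct runoff: 0.0, 112.0, 267.0, 179.0, 120.0, 80.0, 54.0, 0.0 m³/s; ΣQ_DR = 812.0 m³/s.
V = ΣQ_DR · Δt = 812.0 × 7200 s = 5.846 × 10^6 m³.
Over A = 382 km², depth = V / A = 15.3 mm.

d ≈ 15.3 mm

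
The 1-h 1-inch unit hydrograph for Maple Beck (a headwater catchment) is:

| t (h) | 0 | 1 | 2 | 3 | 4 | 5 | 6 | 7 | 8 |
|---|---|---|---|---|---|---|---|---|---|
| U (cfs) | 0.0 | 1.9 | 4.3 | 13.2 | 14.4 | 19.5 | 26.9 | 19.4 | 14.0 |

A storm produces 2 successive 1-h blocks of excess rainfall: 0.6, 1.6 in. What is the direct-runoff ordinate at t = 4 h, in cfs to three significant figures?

Q ≈ 29.8 cfs

By discrete convolution, Q_j = Σ (P_i / 1 in) · U_{j−i}.
At t = 4 h (j=4): Q = (0.6/1)·14.4 + (1.6/1)·13.2 = 29.8 cfs.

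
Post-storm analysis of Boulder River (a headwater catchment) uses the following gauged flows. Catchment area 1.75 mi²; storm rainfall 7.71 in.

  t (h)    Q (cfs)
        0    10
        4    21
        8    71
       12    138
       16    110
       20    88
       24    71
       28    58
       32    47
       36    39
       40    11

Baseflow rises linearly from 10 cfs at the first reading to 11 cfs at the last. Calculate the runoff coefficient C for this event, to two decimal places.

ΣQ_DR = 548.5 cfs; V = ΣQ_DR·Δt = 7.898 × 10^6 ft³.
Runoff depth d = V / A = 1.943 in.
C = d / P = 1.943 / 7.71 = 0.25.

C ≈ 0.25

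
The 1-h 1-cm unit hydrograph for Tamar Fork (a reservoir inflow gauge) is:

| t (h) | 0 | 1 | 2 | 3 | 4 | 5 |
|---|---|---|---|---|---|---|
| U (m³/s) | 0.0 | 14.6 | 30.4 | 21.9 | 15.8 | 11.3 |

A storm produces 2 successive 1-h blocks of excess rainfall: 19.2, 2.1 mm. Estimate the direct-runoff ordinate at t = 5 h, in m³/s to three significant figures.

By discrete convolution, Q_j = Σ (P_i / 10 mm) · U_{j−i}.
At t = 5 h (j=5): Q = (19.2/10)·11.3 + (2.1/10)·15.8 = 25.0 m³/s.

Q ≈ 25.0 m³/s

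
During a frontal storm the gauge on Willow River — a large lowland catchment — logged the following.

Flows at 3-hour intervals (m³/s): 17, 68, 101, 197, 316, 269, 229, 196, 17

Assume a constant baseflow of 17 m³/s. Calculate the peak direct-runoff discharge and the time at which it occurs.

Subtracting baseflow gives direct-runoff ordinates: 0.0, 51.0, 84.0, 180.0, 299.0, 252.0, 212.0, 179.0, 0.0 m³/s.
The maximum is 299.0 m³/s, occurring at the reading for t = 12 h.

Q_p = 299.0 m³/s at t = 12 h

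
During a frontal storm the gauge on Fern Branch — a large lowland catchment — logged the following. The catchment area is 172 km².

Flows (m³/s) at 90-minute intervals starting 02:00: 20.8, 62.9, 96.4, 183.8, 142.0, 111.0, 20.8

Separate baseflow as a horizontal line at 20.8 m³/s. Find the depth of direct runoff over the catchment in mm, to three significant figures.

Direct runoff: 0.0, 42.1, 75.6, 163.0, 121.2, 90.2, 0.0 m³/s; ΣQ_DR = 492.1 m³/s.
V = ΣQ_DR · Δt = 492.1 × 5400 s = 2.657 × 10^6 m³.
Over A = 172 km², depth = V / A = 15.4 mm.

d ≈ 15.4 mm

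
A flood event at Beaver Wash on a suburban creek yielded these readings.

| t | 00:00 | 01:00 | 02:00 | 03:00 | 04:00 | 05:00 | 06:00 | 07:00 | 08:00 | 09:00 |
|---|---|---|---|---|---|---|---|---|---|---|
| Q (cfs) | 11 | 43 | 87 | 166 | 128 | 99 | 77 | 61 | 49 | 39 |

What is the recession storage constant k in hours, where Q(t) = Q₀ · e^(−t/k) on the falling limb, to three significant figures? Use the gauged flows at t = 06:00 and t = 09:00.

k ≈ 4.41 h

On the falling limb, Q drops from 77 to 39 cfs between t = 06:00 and t = 09:00 (Δt = 3 h).
k = −Δt / ln(Q₂/Q₁) = −3 / ln(39/77) = 4.41 h.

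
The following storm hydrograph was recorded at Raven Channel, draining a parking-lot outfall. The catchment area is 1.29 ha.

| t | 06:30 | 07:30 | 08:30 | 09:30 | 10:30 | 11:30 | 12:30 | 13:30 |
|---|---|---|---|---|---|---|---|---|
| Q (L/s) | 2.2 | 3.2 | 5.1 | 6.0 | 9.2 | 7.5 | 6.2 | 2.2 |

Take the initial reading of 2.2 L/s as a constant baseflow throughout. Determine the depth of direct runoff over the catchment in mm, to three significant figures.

Direct runoff: 0.0, 1.0, 2.9, 3.8, 7.0, 5.3, 4.0, 0.0 L/s; ΣQ_DR = 24.00 L/s.
V = ΣQ_DR · Δt = 24.00 × 3600 s = 86400 L.
Over A = 1.29 ha, depth = V / A = 6.70 mm.

d ≈ 6.70 mm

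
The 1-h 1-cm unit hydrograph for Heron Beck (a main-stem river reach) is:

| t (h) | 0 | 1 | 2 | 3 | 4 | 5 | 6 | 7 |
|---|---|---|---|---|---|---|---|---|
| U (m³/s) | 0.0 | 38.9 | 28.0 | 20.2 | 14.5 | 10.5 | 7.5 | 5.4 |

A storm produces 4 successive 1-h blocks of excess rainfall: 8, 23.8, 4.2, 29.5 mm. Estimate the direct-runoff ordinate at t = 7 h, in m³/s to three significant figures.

Q ≈ 69.4 m³/s

By discrete convolution, Q_j = Σ (P_i / 10 mm) · U_{j−i}.
At t = 7 h (j=7): Q = (8/10)·5.4 + (23.8/10)·7.5 + (4.2/10)·10.5 + (29.5/10)·14.5 = 69.4 m³/s.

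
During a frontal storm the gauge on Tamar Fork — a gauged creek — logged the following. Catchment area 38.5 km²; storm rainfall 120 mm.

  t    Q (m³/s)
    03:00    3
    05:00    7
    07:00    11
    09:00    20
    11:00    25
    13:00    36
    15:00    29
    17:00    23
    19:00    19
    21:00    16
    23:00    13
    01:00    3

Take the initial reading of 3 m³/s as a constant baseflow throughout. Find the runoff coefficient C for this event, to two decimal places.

C ≈ 0.26

ΣQ_DR = 169.0 m³/s; V = ΣQ_DR·Δt = 1.217 × 10^6 m³.
Runoff depth d = V / A = 31.61 mm.
C = d / P = 31.61 / 120 = 0.26.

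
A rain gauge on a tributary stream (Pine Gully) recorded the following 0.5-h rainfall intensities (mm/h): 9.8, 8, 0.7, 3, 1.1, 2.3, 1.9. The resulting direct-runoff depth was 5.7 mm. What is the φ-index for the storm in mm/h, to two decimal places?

Only the 2 blocks with intensity above φ contribute runoff: 9.8, 8 mm/h.
Σ(I−φ)·Δt = d  ⇒  (9.8+8 − 2φ)·0.5 = 5.7
φ = (17.80 − 5.7/0.5) / 2 = 3.20 mm/h.

φ ≈ 3.20 mm/h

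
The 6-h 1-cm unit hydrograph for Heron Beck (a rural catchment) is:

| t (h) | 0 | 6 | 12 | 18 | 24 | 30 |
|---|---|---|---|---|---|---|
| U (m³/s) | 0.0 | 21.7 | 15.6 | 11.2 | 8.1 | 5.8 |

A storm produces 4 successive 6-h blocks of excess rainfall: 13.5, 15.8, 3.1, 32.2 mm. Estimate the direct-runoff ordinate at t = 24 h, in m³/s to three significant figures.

By discrete convolution, Q_j = Σ (P_i / 10 mm) · U_{j−i}.
At t = 24 h (j=4): Q = (13.5/10)·8.1 + (15.8/10)·11.2 + (3.1/10)·15.6 + (32.2/10)·21.7 = 103 m³/s.

Q ≈ 103 m³/s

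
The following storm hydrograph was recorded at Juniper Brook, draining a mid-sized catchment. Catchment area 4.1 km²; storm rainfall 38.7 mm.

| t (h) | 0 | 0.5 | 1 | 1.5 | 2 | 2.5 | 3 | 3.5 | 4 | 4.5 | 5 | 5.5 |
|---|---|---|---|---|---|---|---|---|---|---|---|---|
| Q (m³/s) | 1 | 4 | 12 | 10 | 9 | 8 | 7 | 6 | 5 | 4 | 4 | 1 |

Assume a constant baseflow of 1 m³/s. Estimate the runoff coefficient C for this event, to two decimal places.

ΣQ_DR = 59.00 m³/s; V = ΣQ_DR·Δt = 1.062 × 10^5 m³.
Runoff depth d = V / A = 25.90 mm.
C = d / P = 25.90 / 38.7 = 0.67.

C ≈ 0.67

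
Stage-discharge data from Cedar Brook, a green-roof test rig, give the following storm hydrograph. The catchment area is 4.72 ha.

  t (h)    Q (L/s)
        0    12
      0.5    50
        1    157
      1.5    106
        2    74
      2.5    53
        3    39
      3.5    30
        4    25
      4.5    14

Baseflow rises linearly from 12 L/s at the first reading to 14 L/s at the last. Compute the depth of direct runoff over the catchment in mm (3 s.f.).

d ≈ 16.4 mm

Direct runoff: 0.00, 37.78, 144.56, 93.33, 61.11, 39.89, 25.67, 16.44, 11.22, 0.00 L/s; ΣQ_DR = 430.0 L/s.
V = ΣQ_DR · Δt = 430.0 × 1800 s = 7.740 × 10^5 L.
Over A = 4.72 ha, depth = V / A = 16.4 mm.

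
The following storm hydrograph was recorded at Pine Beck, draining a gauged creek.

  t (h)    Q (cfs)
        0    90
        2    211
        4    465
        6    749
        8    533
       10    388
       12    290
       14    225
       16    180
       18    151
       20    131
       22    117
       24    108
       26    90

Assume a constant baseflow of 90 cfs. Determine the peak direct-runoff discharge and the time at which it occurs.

Q_p = 659.0 cfs at t = 6 h

Subtracting baseflow gives direct-runoff ordinates: 0.0, 121.0, 375.0, 659.0, 443.0, 298.0, 200.0, 135.0, 90.0, 61.0, 41.0, 27.0, 18.0, 0.0 cfs.
The maximum is 659.0 cfs, occurring at the reading for t = 6 h.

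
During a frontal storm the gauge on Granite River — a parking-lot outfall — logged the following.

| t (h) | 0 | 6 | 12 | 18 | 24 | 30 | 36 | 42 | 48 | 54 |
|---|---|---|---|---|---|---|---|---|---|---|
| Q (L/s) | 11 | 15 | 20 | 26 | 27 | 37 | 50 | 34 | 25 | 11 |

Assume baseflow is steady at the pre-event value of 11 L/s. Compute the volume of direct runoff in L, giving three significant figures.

Direct-runoff ordinates (Q − Q_b): 0.0, 4.0, 9.0, 15.0, 16.0, 26.0, 39.0, 23.0, 14.0, 0.0 L/s.
ΣQ_DR = 146.0 L/s.
With Δt = 6 h = 21600 s, V = ΣQ_DR · Δt = 146.0 × 21600 = 3.15 × 10^6 L.

V ≈ 3.15 × 10^6 L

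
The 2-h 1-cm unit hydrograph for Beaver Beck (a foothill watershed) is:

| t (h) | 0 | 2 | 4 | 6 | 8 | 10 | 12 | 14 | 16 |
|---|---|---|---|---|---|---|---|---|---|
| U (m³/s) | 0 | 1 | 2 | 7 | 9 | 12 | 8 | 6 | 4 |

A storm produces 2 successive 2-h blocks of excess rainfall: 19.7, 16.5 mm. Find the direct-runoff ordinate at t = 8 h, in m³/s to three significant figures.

By discrete convolution, Q_j = Σ (P_i / 10 mm) · U_{j−i}.
At t = 8 h (j=4): Q = (19.7/10)·9 + (16.5/10)·7 = 29.3 m³/s.

Q ≈ 29.3 m³/s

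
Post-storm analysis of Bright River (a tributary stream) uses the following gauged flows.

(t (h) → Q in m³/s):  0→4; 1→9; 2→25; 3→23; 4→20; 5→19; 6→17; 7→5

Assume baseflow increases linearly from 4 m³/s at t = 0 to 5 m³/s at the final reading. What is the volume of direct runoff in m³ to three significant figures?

V ≈ 3.10 × 10^5 m³

Direct-runoff ordinates (Q − Q_b): 0.00, 4.86, 20.71, 18.57, 15.43, 14.29, 12.14, 0.00 m³/s.
ΣQ_DR = 86.00 m³/s.
With Δt = 1 h = 3600 s, V = ΣQ_DR · Δt = 86.00 × 3600 = 3.10 × 10^5 m³.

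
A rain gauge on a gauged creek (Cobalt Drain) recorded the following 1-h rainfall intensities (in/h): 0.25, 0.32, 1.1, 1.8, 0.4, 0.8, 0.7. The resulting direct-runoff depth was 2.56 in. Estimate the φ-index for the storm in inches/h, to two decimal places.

φ ≈ 0.46 in/h

Only the 4 blocks with intensity above φ contribute runoff: 1.1, 1.8, 0.8, 0.7 in/h.
Σ(I−φ)·Δt = d  ⇒  (1.1+1.8+0.8+0.7 − 4φ)·1 = 2.56
φ = (4.400 − 2.56/1) / 4 = 0.46 in/h.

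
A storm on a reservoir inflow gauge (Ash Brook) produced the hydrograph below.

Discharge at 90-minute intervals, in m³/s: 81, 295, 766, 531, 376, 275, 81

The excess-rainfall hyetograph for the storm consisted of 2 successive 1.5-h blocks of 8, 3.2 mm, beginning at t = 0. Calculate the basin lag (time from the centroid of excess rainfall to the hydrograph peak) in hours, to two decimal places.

t_L ≈ 1.82 h

Centroid of excess rainfall: t_c = Σ P_i·t̄_i / ΣP_i = 1.1786 h (block centres at 0.75, 2.25 h).
Hydrograph peak occurs at t = 3 h, so basin lag t_L = 3 − 1.1786 = 1.82 h.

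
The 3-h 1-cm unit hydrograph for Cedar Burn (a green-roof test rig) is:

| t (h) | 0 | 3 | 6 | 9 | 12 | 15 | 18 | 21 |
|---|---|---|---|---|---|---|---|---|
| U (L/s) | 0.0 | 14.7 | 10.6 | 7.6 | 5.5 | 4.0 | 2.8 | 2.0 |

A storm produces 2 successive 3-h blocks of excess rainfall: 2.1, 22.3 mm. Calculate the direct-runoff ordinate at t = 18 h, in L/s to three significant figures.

Q ≈ 9.51 L/s

By discrete convolution, Q_j = Σ (P_i / 10 mm) · U_{j−i}.
At t = 18 h (j=6): Q = (2.1/10)·2.8 + (22.3/10)·4.0 = 9.51 L/s.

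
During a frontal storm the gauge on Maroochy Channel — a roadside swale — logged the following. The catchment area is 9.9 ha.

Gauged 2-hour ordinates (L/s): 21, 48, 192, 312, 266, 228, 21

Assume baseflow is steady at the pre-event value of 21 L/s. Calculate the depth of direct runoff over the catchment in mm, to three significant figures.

Direct runoff: 0.0, 27.0, 171.0, 291.0, 245.0, 207.0, 0.0 L/s; ΣQ_DR = 941.0 L/s.
V = ΣQ_DR · Δt = 941.0 × 7200 s = 6.775 × 10^6 L.
Over A = 9.9 ha, depth = V / A = 68.4 mm.

d ≈ 68.4 mm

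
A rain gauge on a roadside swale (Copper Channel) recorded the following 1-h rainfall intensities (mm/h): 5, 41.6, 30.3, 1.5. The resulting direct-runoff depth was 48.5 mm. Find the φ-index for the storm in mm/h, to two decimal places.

Only the 2 blocks with intensity above φ contribute runoff: 41.6, 30.3 mm/h.
Σ(I−φ)·Δt = d  ⇒  (41.6+30.3 − 2φ)·1 = 48.5
φ = (71.90 − 48.5/1) / 2 = 11.70 mm/h.

φ ≈ 11.70 mm/h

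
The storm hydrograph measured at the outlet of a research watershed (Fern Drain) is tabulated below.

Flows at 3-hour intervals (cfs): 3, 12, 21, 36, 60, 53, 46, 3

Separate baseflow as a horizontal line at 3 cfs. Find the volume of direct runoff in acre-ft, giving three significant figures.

Direct-runoff ordinates (Q − Q_b): 0.0, 9.0, 18.0, 33.0, 57.0, 50.0, 43.0, 0.0 cfs.
ΣQ_DR = 210.0 cfs.
With Δt = 3 h = 10800 s, V = ΣQ_DR · Δt = 210.0 × 10800 = 2.27 × 10^6 ft³ = 52.1 acre-ft.

V ≈ 52.1 acre-ft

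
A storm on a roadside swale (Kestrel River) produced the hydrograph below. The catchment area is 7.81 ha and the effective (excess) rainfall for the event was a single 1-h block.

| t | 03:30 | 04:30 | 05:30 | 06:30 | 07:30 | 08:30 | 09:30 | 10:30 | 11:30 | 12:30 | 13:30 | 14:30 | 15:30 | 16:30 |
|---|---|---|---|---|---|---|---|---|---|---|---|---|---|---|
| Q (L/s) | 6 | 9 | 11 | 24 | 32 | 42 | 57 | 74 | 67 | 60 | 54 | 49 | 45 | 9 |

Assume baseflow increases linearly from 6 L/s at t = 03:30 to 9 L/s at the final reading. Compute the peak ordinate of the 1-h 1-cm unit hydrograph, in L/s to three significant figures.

Direct runoff: 0.00, 2.77, 4.54, 17.31, 25.08, 34.85, 49.62, 66.38, 59.15, 51.92, 45.69, 40.46, 36.23, 0.00 L/s; ΣQ_DR = 434.0 L/s, peak = 66.38 L/s.
Runoff depth d = ΣQ_DR·Δt / A = 434.0 × 3600 / (7.81 ha) = 20.01 mm.
The 1-cm UH is the DRH scaled by (10 mm)/d, so U_p = 66.38 × 10/20.01 = 33.2 L/s.

U_p ≈ 33.2 L/s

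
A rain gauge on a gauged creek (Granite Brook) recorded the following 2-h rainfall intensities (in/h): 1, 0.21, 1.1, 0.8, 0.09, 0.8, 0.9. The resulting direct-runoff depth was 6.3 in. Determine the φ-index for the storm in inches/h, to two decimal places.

Only the 5 blocks with intensity above φ contribute runoff: 1, 1.1, 0.8, 0.8, 0.9 in/h.
Σ(I−φ)·Δt = d  ⇒  (1+1.1+0.8+0.8+0.9 − 5φ)·2 = 6.3
φ = (4.600 − 6.3/2) / 5 = 0.29 in/h.

φ ≈ 0.29 in/h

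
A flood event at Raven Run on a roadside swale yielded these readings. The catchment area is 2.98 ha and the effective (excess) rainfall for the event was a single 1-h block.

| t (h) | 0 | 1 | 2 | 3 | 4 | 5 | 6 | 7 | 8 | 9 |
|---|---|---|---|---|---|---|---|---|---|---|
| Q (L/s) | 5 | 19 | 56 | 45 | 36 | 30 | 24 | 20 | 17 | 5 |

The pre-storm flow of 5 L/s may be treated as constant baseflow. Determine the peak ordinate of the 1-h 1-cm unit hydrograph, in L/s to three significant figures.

Direct runoff: 0.0, 14.0, 51.0, 40.0, 31.0, 25.0, 19.0, 15.0, 12.0, 0.0 L/s; ΣQ_DR = 207.0 L/s, peak = 51.0 L/s.
Runoff depth d = ΣQ_DR·Δt / A = 207.0 × 3600 / (2.98 ha) = 25.01 mm.
The 1-cm UH is the DRH scaled by (10 mm)/d, so U_p = 51.0 × 10/25.01 = 20.4 L/s.

U_p ≈ 20.4 L/s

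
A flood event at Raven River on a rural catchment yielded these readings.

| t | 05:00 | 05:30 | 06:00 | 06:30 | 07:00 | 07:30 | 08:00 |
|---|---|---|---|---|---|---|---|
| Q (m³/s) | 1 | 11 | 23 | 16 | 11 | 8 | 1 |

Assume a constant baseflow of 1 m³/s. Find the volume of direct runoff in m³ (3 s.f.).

Direct-runoff ordinates (Q − Q_b): 0.0, 10.0, 22.0, 15.0, 10.0, 7.0, 0.0 m³/s.
ΣQ_DR = 64.00 m³/s.
With Δt = 0.5 h = 1800 s, V = ΣQ_DR · Δt = 64.00 × 1800 = 1.15 × 10^5 m³.

V ≈ 1.15 × 10^5 m³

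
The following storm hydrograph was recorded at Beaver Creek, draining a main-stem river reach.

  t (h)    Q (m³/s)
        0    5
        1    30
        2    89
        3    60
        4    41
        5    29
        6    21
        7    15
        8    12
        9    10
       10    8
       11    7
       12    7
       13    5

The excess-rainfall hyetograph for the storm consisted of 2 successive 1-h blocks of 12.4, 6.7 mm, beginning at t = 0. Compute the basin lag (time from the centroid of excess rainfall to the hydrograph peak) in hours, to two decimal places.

t_L ≈ 1.15 h

Centroid of excess rainfall: t_c = Σ P_i·t̄_i / ΣP_i = 0.8508 h (block centres at 0.5, 1.5 h).
Hydrograph peak occurs at t = 2 h, so basin lag t_L = 2 − 0.8508 = 1.15 h.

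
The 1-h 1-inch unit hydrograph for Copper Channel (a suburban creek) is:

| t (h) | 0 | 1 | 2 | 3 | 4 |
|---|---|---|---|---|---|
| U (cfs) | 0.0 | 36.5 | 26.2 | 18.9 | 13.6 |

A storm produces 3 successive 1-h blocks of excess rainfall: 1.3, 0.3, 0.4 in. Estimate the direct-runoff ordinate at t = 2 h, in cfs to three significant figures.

By discrete convolution, Q_j = Σ (P_i / 1 in) · U_{j−i}.
At t = 2 h (j=2): Q = (1.3/1)·26.2 + (0.3/1)·36.5 + (0.4/1)·0.0 = 45.0 cfs.

Q ≈ 45.0 cfs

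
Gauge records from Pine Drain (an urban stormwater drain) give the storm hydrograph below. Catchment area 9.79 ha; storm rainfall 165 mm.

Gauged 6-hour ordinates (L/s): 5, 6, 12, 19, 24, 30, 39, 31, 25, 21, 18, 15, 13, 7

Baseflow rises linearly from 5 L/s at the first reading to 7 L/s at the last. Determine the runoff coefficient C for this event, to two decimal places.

ΣQ_DR = 181.0 L/s; V = ΣQ_DR·Δt = 3.910 × 10^6 L.
Runoff depth d = V / A = 39.93 mm.
C = d / P = 39.93 / 165 = 0.24.

C ≈ 0.24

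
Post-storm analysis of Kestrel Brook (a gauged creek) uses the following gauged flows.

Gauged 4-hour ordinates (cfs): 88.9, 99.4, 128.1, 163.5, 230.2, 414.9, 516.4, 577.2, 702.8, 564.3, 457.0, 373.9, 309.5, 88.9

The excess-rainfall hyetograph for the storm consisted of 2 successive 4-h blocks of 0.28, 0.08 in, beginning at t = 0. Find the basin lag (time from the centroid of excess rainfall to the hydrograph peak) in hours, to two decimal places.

t_L ≈ 29.11 h

Centroid of excess rainfall: t_c = Σ P_i·t̄_i / ΣP_i = 2.8889 h (block centres at 2, 6 h).
Hydrograph peak occurs at t = 32 h, so basin lag t_L = 32 − 2.8889 = 29.11 h.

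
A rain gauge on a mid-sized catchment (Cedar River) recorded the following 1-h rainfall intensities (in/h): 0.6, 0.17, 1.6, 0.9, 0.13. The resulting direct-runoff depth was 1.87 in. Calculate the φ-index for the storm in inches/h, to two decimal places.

Only the 3 blocks with intensity above φ contribute runoff: 0.6, 1.6, 0.9 in/h.
Σ(I−φ)·Δt = d  ⇒  (0.6+1.6+0.9 − 3φ)·1 = 1.87
φ = (3.100 − 1.87/1) / 3 = 0.41 in/h.

φ ≈ 0.41 in/h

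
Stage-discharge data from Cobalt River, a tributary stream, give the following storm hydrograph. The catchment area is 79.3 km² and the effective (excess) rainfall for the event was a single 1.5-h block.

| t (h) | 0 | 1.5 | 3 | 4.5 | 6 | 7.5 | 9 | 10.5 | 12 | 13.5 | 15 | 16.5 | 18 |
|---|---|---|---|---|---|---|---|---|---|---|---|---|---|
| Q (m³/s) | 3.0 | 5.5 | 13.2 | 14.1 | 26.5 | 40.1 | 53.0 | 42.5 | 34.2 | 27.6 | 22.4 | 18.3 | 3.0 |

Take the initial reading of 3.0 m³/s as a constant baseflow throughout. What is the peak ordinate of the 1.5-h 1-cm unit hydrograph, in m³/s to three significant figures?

U_p ≈ 27.8 m³/s

Direct runoff: 0.0, 2.5, 10.2, 11.1, 23.5, 37.1, 50.0, 39.5, 31.2, 24.6, 19.4, 15.3, 0.0 m³/s; ΣQ_DR = 264.4 m³/s, peak = 50.0 m³/s.
Runoff depth d = ΣQ_DR·Δt / A = 264.4 × 5400 / (79.3 km²) = 18.00 mm.
The 1-cm UH is the DRH scaled by (10 mm)/d, so U_p = 50.0 × 10/18.00 = 27.8 m³/s.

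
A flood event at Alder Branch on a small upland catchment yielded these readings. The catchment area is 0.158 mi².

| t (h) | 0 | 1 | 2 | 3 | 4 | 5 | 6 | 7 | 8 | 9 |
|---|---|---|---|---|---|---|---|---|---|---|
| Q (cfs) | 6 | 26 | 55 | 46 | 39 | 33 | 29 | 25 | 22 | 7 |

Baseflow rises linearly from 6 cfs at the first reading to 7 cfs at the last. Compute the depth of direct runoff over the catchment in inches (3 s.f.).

Direct runoff: 0.00, 19.89, 48.78, 39.67, 32.56, 26.44, 22.33, 18.22, 15.11, 0.00 cfs; ΣQ_DR = 223.0 cfs.
V = ΣQ_DR · Δt = 223.0 × 3600 s = 8.028 × 10^5 ft³.
Over A = 0.158 mi², depth = V / A = 2.19 in.

d ≈ 2.19 in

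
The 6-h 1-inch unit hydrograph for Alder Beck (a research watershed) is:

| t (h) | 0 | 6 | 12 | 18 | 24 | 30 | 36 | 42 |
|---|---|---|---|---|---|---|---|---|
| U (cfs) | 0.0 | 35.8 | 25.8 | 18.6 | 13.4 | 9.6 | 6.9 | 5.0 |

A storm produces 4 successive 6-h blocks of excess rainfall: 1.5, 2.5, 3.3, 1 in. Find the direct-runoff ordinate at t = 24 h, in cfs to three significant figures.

By discrete convolution, Q_j = Σ (P_i / 1 in) · U_{j−i}.
At t = 24 h (j=4): Q = (1.5/1)·13.4 + (2.5/1)·18.6 + (3.3/1)·25.8 + (1/1)·35.8 = 188 cfs.

Q ≈ 188 cfs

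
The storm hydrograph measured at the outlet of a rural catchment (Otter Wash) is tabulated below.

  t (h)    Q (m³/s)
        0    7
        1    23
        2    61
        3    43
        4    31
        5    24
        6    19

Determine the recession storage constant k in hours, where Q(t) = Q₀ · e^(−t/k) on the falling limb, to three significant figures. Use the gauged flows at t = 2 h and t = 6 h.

On the falling limb, Q drops from 61 to 19 m³/s between t = 2 h and t = 6 h (Δt = 4 h).
k = −Δt / ln(Q₂/Q₁) = −4 / ln(19/61) = 3.43 h.

k ≈ 3.43 h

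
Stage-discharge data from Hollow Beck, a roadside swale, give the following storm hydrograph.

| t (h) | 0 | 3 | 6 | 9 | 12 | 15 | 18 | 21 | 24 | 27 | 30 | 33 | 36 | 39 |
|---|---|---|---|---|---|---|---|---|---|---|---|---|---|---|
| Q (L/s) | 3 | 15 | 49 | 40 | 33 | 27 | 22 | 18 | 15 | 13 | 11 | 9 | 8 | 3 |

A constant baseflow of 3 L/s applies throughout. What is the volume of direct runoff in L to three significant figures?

Direct-runoff ordinates (Q − Q_b): 0.0, 12.0, 46.0, 37.0, 30.0, 24.0, 19.0, 15.0, 12.0, 10.0, 8.0, 6.0, 5.0, 0.0 L/s.
ΣQ_DR = 224.0 L/s.
With Δt = 3 h = 10800 s, V = ΣQ_DR · Δt = 224.0 × 10800 = 2.42 × 10^6 L.

V ≈ 2.42 × 10^6 L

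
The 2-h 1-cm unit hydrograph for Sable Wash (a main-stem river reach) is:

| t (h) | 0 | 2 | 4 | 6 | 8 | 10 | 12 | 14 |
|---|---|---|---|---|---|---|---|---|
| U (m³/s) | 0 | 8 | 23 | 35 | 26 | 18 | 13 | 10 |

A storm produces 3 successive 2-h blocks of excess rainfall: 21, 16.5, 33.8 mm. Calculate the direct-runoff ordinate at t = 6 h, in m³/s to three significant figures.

By discrete convolution, Q_j = Σ (P_i / 10 mm) · U_{j−i}.
At t = 6 h (j=3): Q = (21/10)·35 + (16.5/10)·23 + (33.8/10)·8 = 138 m³/s.

Q ≈ 138 m³/s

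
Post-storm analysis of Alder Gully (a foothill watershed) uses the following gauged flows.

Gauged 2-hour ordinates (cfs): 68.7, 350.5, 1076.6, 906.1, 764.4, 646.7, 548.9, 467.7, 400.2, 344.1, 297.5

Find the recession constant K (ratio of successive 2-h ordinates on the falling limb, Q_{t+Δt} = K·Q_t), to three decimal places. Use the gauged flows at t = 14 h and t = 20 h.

Using the recession-limb readings at t = 14 h and t = 20 h: Q falls from 467.7 to 297.5 cfs over 3 intervals.
K = (Q₂/Q₁)^(1/3) = (297.5/467.7)^(1/3) = 0.860.

K ≈ 0.860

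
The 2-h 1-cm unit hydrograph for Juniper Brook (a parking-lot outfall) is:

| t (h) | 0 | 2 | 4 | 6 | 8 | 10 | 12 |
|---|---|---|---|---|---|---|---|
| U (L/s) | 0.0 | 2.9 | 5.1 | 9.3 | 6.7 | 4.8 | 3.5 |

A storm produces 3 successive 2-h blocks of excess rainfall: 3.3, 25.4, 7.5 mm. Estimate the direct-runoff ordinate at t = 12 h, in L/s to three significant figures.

By discrete convolution, Q_j = Σ (P_i / 10 mm) · U_{j−i}.
At t = 12 h (j=6): Q = (3.3/10)·3.5 + (25.4/10)·4.8 + (7.5/10)·6.7 = 18.4 L/s.

Q ≈ 18.4 L/s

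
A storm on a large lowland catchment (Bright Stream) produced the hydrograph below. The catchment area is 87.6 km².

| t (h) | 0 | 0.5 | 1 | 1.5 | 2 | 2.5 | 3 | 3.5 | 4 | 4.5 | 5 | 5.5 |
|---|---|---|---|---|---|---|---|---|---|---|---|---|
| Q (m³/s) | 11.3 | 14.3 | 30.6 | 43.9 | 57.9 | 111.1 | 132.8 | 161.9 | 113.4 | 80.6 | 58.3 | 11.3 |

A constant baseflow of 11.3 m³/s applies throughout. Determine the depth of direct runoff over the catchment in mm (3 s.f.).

d ≈ 14.2 mm

Direct runoff: 0.0, 3.0, 19.3, 32.6, 46.6, 99.8, 121.5, 150.6, 102.1, 69.3, 47.0, 0.0 m³/s; ΣQ_DR = 691.8 m³/s.
V = ΣQ_DR · Δt = 691.8 × 1800 s = 1.245 × 10^6 m³.
Over A = 87.6 km², depth = V / A = 14.2 mm.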